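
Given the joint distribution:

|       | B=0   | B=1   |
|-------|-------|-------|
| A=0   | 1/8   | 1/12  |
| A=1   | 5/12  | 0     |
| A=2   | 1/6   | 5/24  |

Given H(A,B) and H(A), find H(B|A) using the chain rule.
From the chain rule: H(A,B) = H(A) + H(B|A)
Therefore: H(B|A) = H(A,B) - H(A)

H(A,B) = -[(1/8)·log₂(1/8) + (1/12)·log₂(1/12) + (5/12)·log₂(5/12) + (1/6)·log₂(1/6) + (5/24)·log₂(5/24)]
  = 0.3750 + 0.2987 + 0.5263 + 0.4308 + 0.4715
  = 2.1023 bits
Marginal P(A) (row sums):
  P(A=0) = 1/8 + 1/12 = 5/24
  P(A=1) = 5/12 + 0 = 5/12
  P(A=2) = 1/6 + 5/24 = 3/8
H(A) = -[(5/24)·log₂(5/24) + (5/12)·log₂(5/12) + (3/8)·log₂(3/8)]
  = 0.4715 + 0.5263 + 0.5306
  = 1.5284 bits

H(B|A) = 2.1023 - 1.5284 = 0.5739 bits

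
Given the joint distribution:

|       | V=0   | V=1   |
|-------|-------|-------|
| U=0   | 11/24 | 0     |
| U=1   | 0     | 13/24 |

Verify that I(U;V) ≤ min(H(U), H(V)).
Marginal P(U) (row sums):
  P(U=0) = 11/24 + 0 = 11/24
  P(U=1) = 0 + 13/24 = 13/24
Marginal P(V) (column sums):
  P(V=0) = 11/24 + 0 = 11/24
  P(V=1) = 0 + 13/24 = 13/24

H(U) = -[(11/24)·log₂(11/24) + (13/24)·log₂(13/24)]
  = 0.5159 + 0.4791
  = 0.9950 bits
H(V) = -[(11/24)·log₂(11/24) + (13/24)·log₂(13/24)]
  = 0.5159 + 0.4791
  = 0.9950 bits
H(U,V) = -[(11/24)·log₂(11/24) + (13/24)·log₂(13/24)]
  = 0.5159 + 0.4791
  = 0.9950 bits

I(U;V) = H(U) + H(V) - H(U,V)
  = 0.9950 + 0.9950 - 0.9950
  = 0.9950 bits

min(H(U), H(V)) = min(0.9950, 0.9950) = 0.9950 bits
Since 0.9950 ≤ 0.9950, the bound is satisfied ✓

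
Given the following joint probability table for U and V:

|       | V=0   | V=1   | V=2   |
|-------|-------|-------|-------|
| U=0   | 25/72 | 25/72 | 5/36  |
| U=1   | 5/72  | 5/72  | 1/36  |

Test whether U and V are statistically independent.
Marginal P(U) (row sums):
  P(U=0) = 25/72 + 25/72 + 5/36 = 5/6
  P(U=1) = 5/72 + 5/72 + 1/36 = 1/6
Marginal P(V) (column sums):
  P(V=0) = 25/72 + 5/72 = 5/12
  P(V=1) = 25/72 + 5/72 = 5/12
  P(V=2) = 5/36 + 1/36 = 1/6

U and V are independent iff P(U=i,V=j) = P(U=i)·P(V=j) for every cell.
  P(U=0)·P(V=0) = 5/6 × 5/12 = 25/72 = P(U=0,V=0) ✓
  P(U=0)·P(V=1) = 5/6 × 5/12 = 25/72 = P(U=0,V=1) ✓
  P(U=0)·P(V=2) = 5/6 × 1/6 = 5/36 = P(U=0,V=2) ✓
  P(U=1)·P(V=0) = 1/6 × 5/12 = 5/72 = P(U=1,V=0) ✓
  P(U=1)·P(V=1) = 1/6 × 5/12 = 5/72 = P(U=1,V=1) ✓
  P(U=1)·P(V=2) = 1/6 × 1/6 = 1/36 = P(U=1,V=2) ✓

Yes, U and V are independent: every cell factors, so I(U;V) = 0 bits.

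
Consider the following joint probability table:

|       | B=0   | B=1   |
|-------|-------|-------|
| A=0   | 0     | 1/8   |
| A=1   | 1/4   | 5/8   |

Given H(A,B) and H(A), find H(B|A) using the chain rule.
From the chain rule: H(A,B) = H(A) + H(B|A)
Therefore: H(B|A) = H(A,B) - H(A)

H(A,B) = -[(1/8)·log₂(1/8) + (1/4)·log₂(1/4) + (5/8)·log₂(5/8)]
  = 0.3750 + 0.5000 + 0.4238
  = 1.2988 bits
Marginal P(A) (row sums):
  P(A=0) = 0 + 1/8 = 1/8
  P(A=1) = 1/4 + 5/8 = 7/8
H(A) = -[(1/8)·log₂(1/8) + (7/8)·log₂(7/8)]
  = 0.3750 + 0.1686
  = 0.5436 bits

H(B|A) = 1.2988 - 0.5436 = 0.7552 bits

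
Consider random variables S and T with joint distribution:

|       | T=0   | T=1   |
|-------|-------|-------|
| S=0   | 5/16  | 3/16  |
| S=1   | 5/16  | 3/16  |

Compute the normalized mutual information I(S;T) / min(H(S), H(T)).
Marginal P(S) (row sums):
  P(S=0) = 5/16 + 3/16 = 1/2
  P(S=1) = 5/16 + 3/16 = 1/2
Marginal P(T) (column sums):
  P(T=0) = 5/16 + 5/16 = 5/8
  P(T=1) = 3/16 + 3/16 = 3/8

H(S) = -[(1/2)·log₂(1/2) + (1/2)·log₂(1/2)]
  = 0.5000 + 0.5000
  = 1.0000 bits
H(T) = -[(5/8)·log₂(5/8) + (3/8)·log₂(3/8)]
  = 0.4238 + 0.5306
  = 0.9544 bits
H(S,T) = -[(5/16)·log₂(5/16) + (3/16)·log₂(3/16) + (5/16)·log₂(5/16) + (3/16)·log₂(3/16)]
  = 0.5244 + 0.4528 + 0.5244 + 0.4528
  = 1.9544 bits

I(S;T) = H(S) + H(T) - H(S,T)
  = 1.0000 + 0.9544 - 1.9544
  = 0.0000 bits

min(H(S), H(T)) = min(1.0000, 0.9544) = 0.9544 bits
Normalized MI = 0.0000 / 0.9544 = 0.0000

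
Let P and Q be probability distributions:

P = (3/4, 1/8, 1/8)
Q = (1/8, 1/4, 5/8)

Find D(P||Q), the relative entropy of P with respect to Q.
D(P||Q) = Σ P(i) log₂(P(i)/Q(i))
  i=0: (3/4) × log₂((3/4)/(1/8)) = (3/4) × log₂(6) = 1.9387
  i=1: (1/8) × log₂((1/8)/(1/4)) = (1/8) × log₂(1/2) = -0.1250
  i=2: (1/8) × log₂((1/8)/(5/8)) = (1/8) × log₂(1/5) = -0.2902
D(P||Q) = 1.9387 - 0.1250 - 0.2902
  = 1.5235 bits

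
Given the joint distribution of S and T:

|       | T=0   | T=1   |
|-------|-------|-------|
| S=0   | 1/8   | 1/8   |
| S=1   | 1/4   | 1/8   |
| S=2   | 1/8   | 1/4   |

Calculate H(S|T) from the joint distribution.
Marginal P(T) (column sums):
  P(T=0) = 1/8 + 1/4 + 1/8 = 1/2
  P(T=1) = 1/8 + 1/8 + 1/4 = 1/2

H(S|T) = -Σ P(S,T)·log₂ P(S|T), where P(S|T) = P(S,T) / P(T)
  (S=0,T=0): P(S|T) = (1/8)/(1/2) = 1/4;  -(1/8)·log₂(1/4) = 0.2500
  (S=0,T=1): P(S|T) = (1/8)/(1/2) = 1/4;  -(1/8)·log₂(1/4) = 0.2500
  (S=1,T=0): P(S|T) = (1/4)/(1/2) = 1/2;  -(1/4)·log₂(1/2) = 0.2500
  (S=1,T=1): P(S|T) = (1/8)/(1/2) = 1/4;  -(1/8)·log₂(1/4) = 0.2500
  (S=2,T=0): P(S|T) = (1/8)/(1/2) = 1/4;  -(1/8)·log₂(1/4) = 0.2500
  (S=2,T=1): P(S|T) = (1/4)/(1/2) = 1/2;  -(1/4)·log₂(1/2) = 0.2500
H(S|T) = 0.2500 + 0.2500 + 0.2500 + 0.2500 + 0.2500 + 0.2500
  = 1.5000 bits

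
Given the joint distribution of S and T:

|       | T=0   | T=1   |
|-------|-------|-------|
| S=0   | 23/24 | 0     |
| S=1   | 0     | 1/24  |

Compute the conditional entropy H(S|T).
Marginal P(T) (column sums):
  P(T=0) = 23/24 + 0 = 23/24
  P(T=1) = 0 + 1/24 = 1/24

H(S|T) = -Σ P(S,T)·log₂ P(S|T), where P(S|T) = P(S,T) / P(T)
  (cells with P(S,T) = 0 contribute 0)
  (S=0,T=0): P(S|T) = (23/24)/(23/24) = 1;  -(23/24)·log₂(1) = 0.0000
  (S=1,T=1): P(S|T) = (1/24)/(1/24) = 1;  -(1/24)·log₂(1) = 0.0000
H(S|T) = 0.0000 + 0.0000
  = 0.0000 bits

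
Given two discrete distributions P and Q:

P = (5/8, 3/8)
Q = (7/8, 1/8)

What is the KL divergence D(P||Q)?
D(P||Q) = Σ P(i) log₂(P(i)/Q(i))
  i=0: (5/8) × log₂((5/8)/(7/8)) = (5/8) × log₂(5/7) = -0.3034
  i=1: (3/8) × log₂((3/8)/(1/8)) = (3/8) × log₂(3) = 0.5944
D(P||Q) = -0.3034 + 0.5944
  = 0.2910 bits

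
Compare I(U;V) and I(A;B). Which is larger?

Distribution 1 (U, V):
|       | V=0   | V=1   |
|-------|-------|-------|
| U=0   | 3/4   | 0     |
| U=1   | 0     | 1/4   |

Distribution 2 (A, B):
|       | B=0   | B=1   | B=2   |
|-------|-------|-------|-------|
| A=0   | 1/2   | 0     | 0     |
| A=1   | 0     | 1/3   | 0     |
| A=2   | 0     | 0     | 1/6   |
Distribution 1 (U, V):
Marginal P(U) (row sums):
  P(U=0) = 3/4 + 0 = 3/4
  P(U=1) = 0 + 1/4 = 1/4
Marginal P(V) (column sums):
  P(V=0) = 3/4 + 0 = 3/4
  P(V=1) = 0 + 1/4 = 1/4

H(U) = -[(3/4)·log₂(3/4) + (1/4)·log₂(1/4)]
  = 0.3113 + 0.5000
  = 0.8113 bits
H(V) = -[(3/4)·log₂(3/4) + (1/4)·log₂(1/4)]
  = 0.3113 + 0.5000
  = 0.8113 bits
H(U,V) = -[(3/4)·log₂(3/4) + (1/4)·log₂(1/4)]
  = 0.3113 + 0.5000
  = 0.8113 bits

I(U;V) = H(U) + H(V) - H(U,V)
  = 0.8113 + 0.8113 - 0.8113
  = 0.8113 bits

Distribution 2 (A, B):
Marginal P(A) (row sums):
  P(A=0) = 1/2 + 0 + 0 = 1/2
  P(A=1) = 0 + 1/3 + 0 = 1/3
  P(A=2) = 0 + 0 + 1/6 = 1/6
Marginal P(B) (column sums):
  P(B=0) = 1/2 + 0 + 0 = 1/2
  P(B=1) = 0 + 1/3 + 0 = 1/3
  P(B=2) = 0 + 0 + 1/6 = 1/6

H(A) = -[(1/2)·log₂(1/2) + (1/3)·log₂(1/3) + (1/6)·log₂(1/6)]
  = 0.5000 + 0.5283 + 0.4308
  = 1.4591 bits
H(B) = -[(1/2)·log₂(1/2) + (1/3)·log₂(1/3) + (1/6)·log₂(1/6)]
  = 0.5000 + 0.5283 + 0.4308
  = 1.4591 bits
H(A,B) = -[(1/2)·log₂(1/2) + (1/3)·log₂(1/3) + (1/6)·log₂(1/6)]
  = 0.5000 + 0.5283 + 0.4308
  = 1.4591 bits

I(A;B) = H(A) + H(B) - H(A,B)
  = 1.4591 + 1.4591 - 1.4591
  = 1.4591 bits

I(A;B) = 1.4591 bits > I(U;V) = 0.8113 bits, so (A, B) has the higher mutual information (stronger dependence).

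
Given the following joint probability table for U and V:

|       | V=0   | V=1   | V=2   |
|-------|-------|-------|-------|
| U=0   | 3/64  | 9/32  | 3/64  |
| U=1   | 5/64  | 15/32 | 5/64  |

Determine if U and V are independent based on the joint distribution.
Marginal P(U) (row sums):
  P(U=0) = 3/64 + 9/32 + 3/64 = 3/8
  P(U=1) = 5/64 + 15/32 + 5/64 = 5/8
Marginal P(V) (column sums):
  P(V=0) = 3/64 + 5/64 = 1/8
  P(V=1) = 9/32 + 15/32 = 3/4
  P(V=2) = 3/64 + 5/64 = 1/8

U and V are independent iff P(U=i,V=j) = P(U=i)·P(V=j) for every cell.
  P(U=0)·P(V=0) = 3/8 × 1/8 = 3/64 = P(U=0,V=0) ✓
  P(U=0)·P(V=1) = 3/8 × 3/4 = 9/32 = P(U=0,V=1) ✓
  P(U=0)·P(V=2) = 3/8 × 1/8 = 3/64 = P(U=0,V=2) ✓
  P(U=1)·P(V=0) = 5/8 × 1/8 = 5/64 = P(U=1,V=0) ✓
  P(U=1)·P(V=1) = 5/8 × 3/4 = 15/32 = P(U=1,V=1) ✓
  P(U=1)·P(V=2) = 5/8 × 1/8 = 5/64 = P(U=1,V=2) ✓

Yes, U and V are independent: every cell factors, so I(U;V) = 0 bits.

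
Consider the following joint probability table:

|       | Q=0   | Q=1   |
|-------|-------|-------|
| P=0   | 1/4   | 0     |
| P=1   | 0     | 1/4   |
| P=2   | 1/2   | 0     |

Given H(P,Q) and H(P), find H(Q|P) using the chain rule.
From the chain rule: H(P,Q) = H(P) + H(Q|P)
Therefore: H(Q|P) = H(P,Q) - H(P)

H(P,Q) = -[(1/4)·log₂(1/4) + (1/4)·log₂(1/4) + (1/2)·log₂(1/2)]
  = 0.5000 + 0.5000 + 0.5000
  = 1.5000 bits
Marginal P(P) (row sums):
  P(P=0) = 1/4 + 0 = 1/4
  P(P=1) = 0 + 1/4 = 1/4
  P(P=2) = 1/2 + 0 = 1/2
H(P) = -[(1/4)·log₂(1/4) + (1/4)·log₂(1/4) + (1/2)·log₂(1/2)]
  = 0.5000 + 0.5000 + 0.5000
  = 1.5000 bits

H(Q|P) = 1.5000 - 1.5000 = 0.0000 bits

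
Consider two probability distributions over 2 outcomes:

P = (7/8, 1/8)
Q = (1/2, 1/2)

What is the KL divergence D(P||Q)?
D(P||Q) = Σ P(i) log₂(P(i)/Q(i))
  i=0: (7/8) × log₂((7/8)/(1/2)) = (7/8) × log₂(7/4) = 0.7064
  i=1: (1/8) × log₂((1/8)/(1/2)) = (1/8) × log₂(1/4) = -0.2500
D(P||Q) = 0.7064 - 0.2500
  = 0.4564 bits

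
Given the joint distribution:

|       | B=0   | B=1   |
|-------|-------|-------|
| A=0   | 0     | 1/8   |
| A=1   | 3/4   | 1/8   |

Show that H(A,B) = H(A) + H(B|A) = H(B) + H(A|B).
Marginal P(A) (row sums):
  P(A=0) = 0 + 1/8 = 1/8
  P(A=1) = 3/4 + 1/8 = 7/8
Marginal P(B) (column sums):
  P(B=0) = 0 + 3/4 = 3/4
  P(B=1) = 1/8 + 1/8 = 1/4

Decomposition 1: H(A) + H(B|A)
H(A) = -[(1/8)·log₂(1/8) + (7/8)·log₂(7/8)]
  = 0.3750 + 0.1686
  = 0.5436 bits
H(B|A) = -Σ P(A,B)·log₂ P(B|A), where P(B|A) = P(A,B) / P(A)
  (cells with P(A,B) = 0 contribute 0)
  (A=0,B=1): P(B|A) = (1/8)/(1/8) = 1;  -(1/8)·log₂(1) = 0.0000
  (A=1,B=0): P(B|A) = (3/4)/(7/8) = 6/7;  -(3/4)·log₂(6/7) = 0.1668
  (A=1,B=1): P(B|A) = (1/8)/(7/8) = 1/7;  -(1/8)·log₂(1/7) = 0.3509
H(B|A) = 0.0000 + 0.1668 + 0.3509
  = 0.5177 bits
H(A) + H(B|A) = 0.5436 + 0.5177 = 1.0613 bits

Decomposition 2: H(B) + H(A|B)
H(B) = -[(3/4)·log₂(3/4) + (1/4)·log₂(1/4)]
  = 0.3113 + 0.5000
  = 0.8113 bits
H(A|B) = -Σ P(A,B)·log₂ P(A|B), where P(A|B) = P(A,B) / P(B)
  (cells with P(A,B) = 0 contribute 0)
  (A=0,B=1): P(A|B) = (1/8)/(1/4) = 1/2;  -(1/8)·log₂(1/2) = 0.1250
  (A=1,B=0): P(A|B) = (3/4)/(3/4) = 1;  -(3/4)·log₂(1) = 0.0000
  (A=1,B=1): P(A|B) = (1/8)/(1/4) = 1/2;  -(1/8)·log₂(1/2) = 0.1250
H(A|B) = 0.1250 + 0.0000 + 0.1250
  = 0.2500 bits
H(B) + H(A|B) = 0.8113 + 0.2500 = 1.0613 bits

Direct computation of the joint entropy:
H(A,B) = -[(1/8)·log₂(1/8) + (3/4)·log₂(3/4) + (1/8)·log₂(1/8)]
  = 0.3750 + 0.3113 + 0.3750
  = 1.0613 bits

All three agree: H(A,B) = 1.0613 bits ✓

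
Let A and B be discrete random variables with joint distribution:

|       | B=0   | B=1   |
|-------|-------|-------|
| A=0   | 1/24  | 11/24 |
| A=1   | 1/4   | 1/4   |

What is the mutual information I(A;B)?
Marginal P(A) (row sums):
  P(A=0) = 1/24 + 11/24 = 1/2
  P(A=1) = 1/4 + 1/4 = 1/2
Marginal P(B) (column sums):
  P(B=0) = 1/24 + 1/4 = 7/24
  P(B=1) = 11/24 + 1/4 = 17/24

H(A) = -[(1/2)·log₂(1/2) + (1/2)·log₂(1/2)]
  = 0.5000 + 0.5000
  = 1.0000 bits
H(B) = -[(7/24)·log₂(7/24) + (17/24)·log₂(17/24)]
  = 0.5185 + 0.3524
  = 0.8709 bits
H(A,B) = -[(1/24)·log₂(1/24) + (11/24)·log₂(11/24) + (1/4)·log₂(1/4) + (1/4)·log₂(1/4)]
  = 0.1910 + 0.5159 + 0.5000 + 0.5000
  = 1.7069 bits

I(A;B) = H(A) + H(B) - H(A,B)
  = 1.0000 + 0.8709 - 1.7069
  = 0.1640 bits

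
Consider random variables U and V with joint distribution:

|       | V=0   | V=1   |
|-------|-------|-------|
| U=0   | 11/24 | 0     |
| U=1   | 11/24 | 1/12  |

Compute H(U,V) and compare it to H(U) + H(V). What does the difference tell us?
Marginal P(U) (row sums):
  P(U=0) = 11/24 + 0 = 11/24
  P(U=1) = 11/24 + 1/12 = 13/24
Marginal P(V) (column sums):
  P(V=0) = 11/24 + 11/24 = 11/12
  P(V=1) = 0 + 1/12 = 1/12

H(U,V) = -[(11/24)·log₂(11/24) + (11/24)·log₂(11/24) + (1/12)·log₂(1/12)]
  = 0.5159 + 0.5159 + 0.2987
  = 1.3305 bits
H(U) = -[(11/24)·log₂(11/24) + (13/24)·log₂(13/24)]
  = 0.5159 + 0.4791
  = 0.9950 bits
H(V) = -[(11/12)·log₂(11/12) + (1/12)·log₂(1/12)]
  = 0.1151 + 0.2987
  = 0.4138 bits

H(U) + H(V) = 0.9950 + 0.4138 = 1.4088 bits
Difference: H(U) + H(V) - H(U,V) = 1.4088 - 1.3305 = 0.0783 bits = I(U;V)

The difference is the mutual information; it is positive here, so U and V are dependent (knowing one reduces uncertainty about the other by 0.0783 bits).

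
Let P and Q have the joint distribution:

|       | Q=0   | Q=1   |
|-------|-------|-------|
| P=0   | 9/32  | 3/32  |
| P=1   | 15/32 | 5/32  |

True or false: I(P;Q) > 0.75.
Marginal P(P) (row sums):
  P(P=0) = 9/32 + 3/32 = 3/8
  P(P=1) = 15/32 + 5/32 = 5/8
Marginal P(Q) (column sums):
  P(Q=0) = 9/32 + 15/32 = 3/4
  P(Q=1) = 3/32 + 5/32 = 1/4

H(P) = -[(3/8)·log₂(3/8) + (5/8)·log₂(5/8)]
  = 0.5306 + 0.4238
  = 0.9544 bits
H(Q) = -[(3/4)·log₂(3/4) + (1/4)·log₂(1/4)]
  = 0.3113 + 0.5000
  = 0.8113 bits
H(P,Q) = -[(9/32)·log₂(9/32) + (3/32)·log₂(3/32) + (15/32)·log₂(15/32) + (5/32)·log₂(5/32)]
  = 0.5147 + 0.3202 + 0.5124 + 0.4184
  = 1.7657 bits

I(P;Q) = H(P) + H(Q) - H(P,Q)
  = 0.9544 + 0.8113 - 1.7657
  = 0.0000 bits

False. I(P;Q) = 0.0000 bits, which is ≤ 0.75 bits.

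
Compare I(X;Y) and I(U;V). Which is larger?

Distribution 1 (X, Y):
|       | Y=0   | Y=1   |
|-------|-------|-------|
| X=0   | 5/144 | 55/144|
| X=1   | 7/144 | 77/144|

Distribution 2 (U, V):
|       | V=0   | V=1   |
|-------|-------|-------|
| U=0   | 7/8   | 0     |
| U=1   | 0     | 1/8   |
Distribution 1 (X, Y):
Marginal P(X) (row sums):
  P(X=0) = 5/144 + 55/144 = 5/12
  P(X=1) = 7/144 + 77/144 = 7/12
Marginal P(Y) (column sums):
  P(Y=0) = 5/144 + 7/144 = 1/12
  P(Y=1) = 55/144 + 77/144 = 11/12

H(X) = -[(5/12)·log₂(5/12) + (7/12)·log₂(7/12)]
  = 0.5263 + 0.4536
  = 0.9799 bits
H(Y) = -[(1/12)·log₂(1/12) + (11/12)·log₂(11/12)]
  = 0.2987 + 0.1151
  = 0.4138 bits
H(X,Y) = -[(5/144)·log₂(5/144) + (55/144)·log₂(55/144) + (7/144)·log₂(7/144) + (77/144)·log₂(77/144)]
  = 0.1683 + 0.5304 + 0.2121 + 0.4829
  = 1.3937 bits

I(X;Y) = H(X) + H(Y) - H(X,Y)
  = 0.9799 + 0.4138 - 1.3937
  = 0.0000 bits

Distribution 2 (U, V):
Marginal P(U) (row sums):
  P(U=0) = 7/8 + 0 = 7/8
  P(U=1) = 0 + 1/8 = 1/8
Marginal P(V) (column sums):
  P(V=0) = 7/8 + 0 = 7/8
  P(V=1) = 0 + 1/8 = 1/8

H(U) = -[(7/8)·log₂(7/8) + (1/8)·log₂(1/8)]
  = 0.1686 + 0.3750
  = 0.5436 bits
H(V) = -[(7/8)·log₂(7/8) + (1/8)·log₂(1/8)]
  = 0.1686 + 0.3750
  = 0.5436 bits
H(U,V) = -[(7/8)·log₂(7/8) + (1/8)·log₂(1/8)]
  = 0.1686 + 0.3750
  = 0.5436 bits

I(U;V) = H(U) + H(V) - H(U,V)
  = 0.5436 + 0.5436 - 0.5436
  = 0.5436 bits

I(U;V) = 0.5436 bits > I(X;Y) = 0.0000 bits, so (U, V) has the higher mutual information (stronger dependence).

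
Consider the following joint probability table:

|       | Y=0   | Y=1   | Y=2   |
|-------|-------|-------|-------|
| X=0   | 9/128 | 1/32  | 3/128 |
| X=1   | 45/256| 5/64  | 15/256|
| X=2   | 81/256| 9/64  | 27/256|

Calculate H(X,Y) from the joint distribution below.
H(X,Y) = -Σ P(X,Y) log₂ P(X,Y), summed over the non-zero cells:
H(X,Y) = -[(9/128)·log₂(9/128) + (1/32)·log₂(1/32) + (3/128)·log₂(3/128) + (45/256)·log₂(45/256) + (5/64)·log₂(5/64) + (15/256)·log₂(15/256) + (81/256)·log₂(81/256) + (9/64)·log₂(9/64) + (27/256)·log₂(27/256)]
  = 0.2693 + 0.1563 + 0.1269 + 0.4409 + 0.2873 + 0.2398 + 0.5253 + 0.3980 + 0.3423
  = 2.7861 bits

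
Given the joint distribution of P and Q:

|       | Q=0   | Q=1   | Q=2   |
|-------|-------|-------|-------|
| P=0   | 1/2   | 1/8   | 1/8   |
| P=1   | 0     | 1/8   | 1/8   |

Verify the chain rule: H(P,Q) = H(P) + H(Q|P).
Left side:
H(P,Q) = -[(1/2)·log₂(1/2) + (1/8)·log₂(1/8) + (1/8)·log₂(1/8) + (1/8)·log₂(1/8) + (1/8)·log₂(1/8)]
  = 0.5000 + 0.3750 + 0.3750 + 0.3750 + 0.3750
  = 2.0000 bits

Right side:
Marginal P(P) (row sums):
  P(P=0) = 1/2 + 1/8 + 1/8 = 3/4
  P(P=1) = 0 + 1/8 + 1/8 = 1/4
H(P) = -[(3/4)·log₂(3/4) + (1/4)·log₂(1/4)]
  = 0.3113 + 0.5000
  = 0.8113 bits
H(Q|P) = -Σ P(P,Q)·log₂ P(Q|P), where P(Q|P) = P(P,Q) / P(P)
  (cells with P(P,Q) = 0 contribute 0)
  (P=0,Q=0): P(Q|P) = (1/2)/(3/4) = 2/3;  -(1/2)·log₂(2/3) = 0.2925
  (P=0,Q=1): P(Q|P) = (1/8)/(3/4) = 1/6;  -(1/8)·log₂(1/6) = 0.3231
  (P=0,Q=2): P(Q|P) = (1/8)/(3/4) = 1/6;  -(1/8)·log₂(1/6) = 0.3231
  (P=1,Q=1): P(Q|P) = (1/8)/(1/4) = 1/2;  -(1/8)·log₂(1/2) = 0.1250
  (P=1,Q=2): P(Q|P) = (1/8)/(1/4) = 1/2;  -(1/8)·log₂(1/2) = 0.1250
H(Q|P) = 0.2925 + 0.3231 + 0.3231 + 0.1250 + 0.1250
  = 1.1887 bits
H(P) + H(Q|P) = 0.8113 + 1.1887 = 2.0000 bits

Both sides equal 2.0000 bits, so the chain rule holds ✓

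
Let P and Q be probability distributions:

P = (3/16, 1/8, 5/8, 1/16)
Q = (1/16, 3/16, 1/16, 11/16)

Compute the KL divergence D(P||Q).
D(P||Q) = Σ P(i) log₂(P(i)/Q(i))
  i=0: (3/16) × log₂((3/16)/(1/16)) = (3/16) × log₂(3) = 0.2972
  i=1: (1/8) × log₂((1/8)/(3/16)) = (1/8) × log₂(2/3) = -0.0731
  i=2: (5/8) × log₂((5/8)/(1/16)) = (5/8) × log₂(10) = 2.0762
  i=3: (1/16) × log₂((1/16)/(11/16)) = (1/16) × log₂(1/11) = -0.2162
D(P||Q) = 0.2972 - 0.0731 + 2.0762 - 0.2162
  = 2.0841 bits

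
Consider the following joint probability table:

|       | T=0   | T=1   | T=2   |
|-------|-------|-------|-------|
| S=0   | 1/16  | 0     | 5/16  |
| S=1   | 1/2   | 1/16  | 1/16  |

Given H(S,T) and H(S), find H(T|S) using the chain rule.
From the chain rule: H(S,T) = H(S) + H(T|S)
Therefore: H(T|S) = H(S,T) - H(S)

H(S,T) = -[(1/16)·log₂(1/16) + (5/16)·log₂(5/16) + (1/2)·log₂(1/2) + (1/16)·log₂(1/16) + (1/16)·log₂(1/16)]
  = 0.2500 + 0.5244 + 0.5000 + 0.2500 + 0.2500
  = 1.7744 bits
Marginal P(S) (row sums):
  P(S=0) = 1/16 + 0 + 5/16 = 3/8
  P(S=1) = 1/2 + 1/16 + 1/16 = 5/8
H(S) = -[(3/8)·log₂(3/8) + (5/8)·log₂(5/8)]
  = 0.5306 + 0.4238
  = 0.9544 bits

H(T|S) = 1.7744 - 0.9544 = 0.8200 bits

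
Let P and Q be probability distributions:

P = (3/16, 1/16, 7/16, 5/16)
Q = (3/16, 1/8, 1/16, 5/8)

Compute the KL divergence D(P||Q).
D(P||Q) = Σ P(i) log₂(P(i)/Q(i))
  i=0: (3/16) × log₂((3/16)/(3/16)) = (3/16) × log₂(1) = 0.0000
  i=1: (1/16) × log₂((1/16)/(1/8)) = (1/16) × log₂(1/2) = -0.0625
  i=2: (7/16) × log₂((7/16)/(1/16)) = (7/16) × log₂(7) = 1.2282
  i=3: (5/16) × log₂((5/16)/(5/8)) = (5/16) × log₂(1/2) = -0.3125
D(P||Q) = 0.0000 - 0.0625 + 1.2282 - 0.3125
  = 0.8532 bits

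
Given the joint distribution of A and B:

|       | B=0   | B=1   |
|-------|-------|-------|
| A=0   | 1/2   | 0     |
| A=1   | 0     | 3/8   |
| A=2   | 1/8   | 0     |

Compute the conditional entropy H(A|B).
Marginal P(B) (column sums):
  P(B=0) = 1/2 + 0 + 1/8 = 5/8
  P(B=1) = 0 + 3/8 + 0 = 3/8

H(A|B) = -Σ P(A,B)·log₂ P(A|B), where P(A|B) = P(A,B) / P(B)
  (cells with P(A,B) = 0 contribute 0)
  (A=0,B=0): P(A|B) = (1/2)/(5/8) = 4/5;  -(1/2)·log₂(4/5) = 0.1610
  (A=1,B=1): P(A|B) = (3/8)/(3/8) = 1;  -(3/8)·log₂(1) = 0.0000
  (A=2,B=0): P(A|B) = (1/8)/(5/8) = 1/5;  -(1/8)·log₂(1/5) = 0.2902
H(A|B) = 0.1610 + 0.0000 + 0.2902
  = 0.4512 bits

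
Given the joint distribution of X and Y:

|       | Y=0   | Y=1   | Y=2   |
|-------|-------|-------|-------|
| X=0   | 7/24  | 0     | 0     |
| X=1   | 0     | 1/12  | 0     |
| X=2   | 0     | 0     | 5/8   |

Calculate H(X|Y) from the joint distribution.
Marginal P(Y) (column sums):
  P(Y=0) = 7/24 + 0 + 0 = 7/24
  P(Y=1) = 0 + 1/12 + 0 = 1/12
  P(Y=2) = 0 + 0 + 5/8 = 5/8

H(X|Y) = -Σ P(X,Y)·log₂ P(X|Y), where P(X|Y) = P(X,Y) / P(Y)
  (cells with P(X,Y) = 0 contribute 0)
  (X=0,Y=0): P(X|Y) = (7/24)/(7/24) = 1;  -(7/24)·log₂(1) = 0.0000
  (X=1,Y=1): P(X|Y) = (1/12)/(1/12) = 1;  -(1/12)·log₂(1) = 0.0000
  (X=2,Y=2): P(X|Y) = (5/8)/(5/8) = 1;  -(5/8)·log₂(1) = 0.0000
H(X|Y) = 0.0000 + 0.0000 + 0.0000
  = 0.0000 bits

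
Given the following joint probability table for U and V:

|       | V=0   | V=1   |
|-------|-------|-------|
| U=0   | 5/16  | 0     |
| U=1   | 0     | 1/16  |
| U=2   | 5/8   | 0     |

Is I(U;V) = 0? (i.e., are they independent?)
Marginal P(U) (row sums):
  P(U=0) = 5/16 + 0 = 5/16
  P(U=1) = 0 + 1/16 = 1/16
  P(U=2) = 5/8 + 0 = 5/8
Marginal P(V) (column sums):
  P(V=0) = 5/16 + 0 + 5/8 = 15/16
  P(V=1) = 0 + 1/16 + 0 = 1/16

U and V are independent iff P(U=i,V=j) = P(U=i)·P(V=j) for every cell.
  P(U=0)·P(V=0) = 5/16 × 15/16 = 75/256, but P(U=0,V=0) = 5/16 ✗

No, U and V are not independent. Quantitatively, I(U;V) > 0:

H(U) = -[(5/16)·log₂(5/16) + (1/16)·log₂(1/16) + (5/8)·log₂(5/8)]
  = 0.5244 + 0.2500 + 0.4238
  = 1.1982 bits
H(V) = -[(15/16)·log₂(15/16) + (1/16)·log₂(1/16)]
  = 0.0873 + 0.2500
  = 0.3373 bits
H(U,V) = -[(5/16)·log₂(5/16) + (1/16)·log₂(1/16) + (5/8)·log₂(5/8)]
  = 0.5244 + 0.2500 + 0.4238
  = 1.1982 bits
I(U;V) = H(U) + H(V) - H(U,V) = 1.1982 + 0.3373 - 1.1982 = 0.3373 bits > 0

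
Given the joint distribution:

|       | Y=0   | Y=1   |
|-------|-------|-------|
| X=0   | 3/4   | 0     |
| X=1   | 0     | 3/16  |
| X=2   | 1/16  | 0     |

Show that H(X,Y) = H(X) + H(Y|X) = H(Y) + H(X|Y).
Marginal P(X) (row sums):
  P(X=0) = 3/4 + 0 = 3/4
  P(X=1) = 0 + 3/16 = 3/16
  P(X=2) = 1/16 + 0 = 1/16
Marginal P(Y) (column sums):
  P(Y=0) = 3/4 + 0 + 1/16 = 13/16
  P(Y=1) = 0 + 3/16 + 0 = 3/16

Decomposition 1: H(X) + H(Y|X)
H(X) = -[(3/4)·log₂(3/4) + (3/16)·log₂(3/16) + (1/16)·log₂(1/16)]
  = 0.3113 + 0.4528 + 0.2500
  = 1.0141 bits
H(Y|X) = -Σ P(X,Y)·log₂ P(Y|X), where P(Y|X) = P(X,Y) / P(X)
  (cells with P(X,Y) = 0 contribute 0)
  (X=0,Y=0): P(Y|X) = (3/4)/(3/4) = 1;  -(3/4)·log₂(1) = 0.0000
  (X=1,Y=1): P(Y|X) = (3/16)/(3/16) = 1;  -(3/16)·log₂(1) = 0.0000
  (X=2,Y=0): P(Y|X) = (1/16)/(1/16) = 1;  -(1/16)·log₂(1) = 0.0000
H(Y|X) = 0.0000 + 0.0000 + 0.0000
  = 0.0000 bits
H(X) + H(Y|X) = 1.0141 + 0.0000 = 1.0141 bits

Decomposition 2: H(Y) + H(X|Y)
H(Y) = -[(13/16)·log₂(13/16) + (3/16)·log₂(3/16)]
  = 0.2434 + 0.4528
  = 0.6962 bits
H(X|Y) = -Σ P(X,Y)·log₂ P(X|Y), where P(X|Y) = P(X,Y) / P(Y)
  (cells with P(X,Y) = 0 contribute 0)
  (X=0,Y=0): P(X|Y) = (3/4)/(13/16) = 12/13;  -(3/4)·log₂(12/13) = 0.0866
  (X=1,Y=1): P(X|Y) = (3/16)/(3/16) = 1;  -(3/16)·log₂(1) = 0.0000
  (X=2,Y=0): P(X|Y) = (1/16)/(13/16) = 1/13;  -(1/16)·log₂(1/13) = 0.2313
H(X|Y) = 0.0866 + 0.0000 + 0.2313
  = 0.3179 bits
H(Y) + H(X|Y) = 0.6962 + 0.3179 = 1.0141 bits

Direct computation of the joint entropy:
H(X,Y) = -[(3/4)·log₂(3/4) + (3/16)·log₂(3/16) + (1/16)·log₂(1/16)]
  = 0.3113 + 0.4528 + 0.2500
  = 1.0141 bits

All three agree: H(X,Y) = 1.0141 bits ✓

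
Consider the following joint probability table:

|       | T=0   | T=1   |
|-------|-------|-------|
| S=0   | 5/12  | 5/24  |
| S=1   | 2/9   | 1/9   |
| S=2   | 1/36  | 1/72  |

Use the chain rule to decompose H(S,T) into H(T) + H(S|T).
By the chain rule: H(S,T) = H(T) + H(S|T)

Marginal P(T) (column sums):
  P(T=0) = 5/12 + 2/9 + 1/36 = 2/3
  P(T=1) = 5/24 + 1/9 + 1/72 = 1/3
H(T) = -[(2/3)·log₂(2/3) + (1/3)·log₂(1/3)]
  = 0.3900 + 0.5283
  = 0.9183 bits
H(S|T) = -Σ P(S,T)·log₂ P(S|T), where P(S|T) = P(S,T) / P(T)
  (S=0,T=0): P(S|T) = (5/12)/(2/3) = 5/8;  -(5/12)·log₂(5/8) = 0.2825
  (S=0,T=1): P(S|T) = (5/24)/(1/3) = 5/8;  -(5/24)·log₂(5/8) = 0.1413
  (S=1,T=0): P(S|T) = (2/9)/(2/3) = 1/3;  -(2/9)·log₂(1/3) = 0.3522
  (S=1,T=1): P(S|T) = (1/9)/(1/3) = 1/3;  -(1/9)·log₂(1/3) = 0.1761
  (S=2,T=0): P(S|T) = (1/36)/(2/3) = 1/24;  -(1/36)·log₂(1/24) = 0.1274
  (S=2,T=1): P(S|T) = (1/72)/(1/3) = 1/24;  -(1/72)·log₂(1/24) = 0.0637
H(S|T) = 0.2825 + 0.1413 + 0.3522 + 0.1761 + 0.1274 + 0.0637
  = 1.1432 bits

H(S,T) = H(T) + H(S|T) = 0.9183 + 1.1432 = 2.0615 bits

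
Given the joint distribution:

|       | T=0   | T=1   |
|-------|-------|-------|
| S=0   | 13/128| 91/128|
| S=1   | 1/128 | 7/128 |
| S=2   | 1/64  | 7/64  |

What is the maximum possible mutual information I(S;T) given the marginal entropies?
The upper bound on mutual information is I(S;T) ≤ min(H(S), H(T)).

Marginal P(S) (row sums):
  P(S=0) = 13/128 + 91/128 = 13/16
  P(S=1) = 1/128 + 7/128 = 1/16
  P(S=2) = 1/64 + 7/64 = 1/8
Marginal P(T) (column sums):
  P(T=0) = 13/128 + 1/128 + 1/64 = 1/8
  P(T=1) = 91/128 + 7/128 + 7/64 = 7/8

H(S) = -[(13/16)·log₂(13/16) + (1/16)·log₂(1/16) + (1/8)·log₂(1/8)]
  = 0.2434 + 0.2500 + 0.3750
  = 0.8684 bits
H(T) = -[(1/8)·log₂(1/8) + (7/8)·log₂(7/8)]
  = 0.3750 + 0.1686
  = 0.5436 bits

Maximum possible I(S;T) = min(0.8684, 0.5436) = 0.5436 bits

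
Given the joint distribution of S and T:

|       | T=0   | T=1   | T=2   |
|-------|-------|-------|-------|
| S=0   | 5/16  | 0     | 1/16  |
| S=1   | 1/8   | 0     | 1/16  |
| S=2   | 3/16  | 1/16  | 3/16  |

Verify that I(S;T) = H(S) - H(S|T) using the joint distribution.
Left side, from I(S;T) = H(S) + H(T) - H(S,T):
Marginal P(S) (row sums):
  P(S=0) = 5/16 + 0 + 1/16 = 3/8
  P(S=1) = 1/8 + 0 + 1/16 = 3/16
  P(S=2) = 3/16 + 1/16 + 3/16 = 7/16
Marginal P(T) (column sums):
  P(T=0) = 5/16 + 1/8 + 3/16 = 5/8
  P(T=1) = 0 + 0 + 1/16 = 1/16
  P(T=2) = 1/16 + 1/16 + 3/16 = 5/16

H(S) = -[(3/8)·log₂(3/8) + (3/16)·log₂(3/16) + (7/16)·log₂(7/16)]
  = 0.5306 + 0.4528 + 0.5218
  = 1.5052 bits
H(T) = -[(5/8)·log₂(5/8) + (1/16)·log₂(1/16) + (5/16)·log₂(5/16)]
  = 0.4238 + 0.2500 + 0.5244
  = 1.1982 bits
H(S,T) = -[(5/16)·log₂(5/16) + (1/16)·log₂(1/16) + (1/8)·log₂(1/8) + (1/16)·log₂(1/16) + (3/16)·log₂(3/16) + (1/16)·log₂(1/16) + (3/16)·log₂(3/16)]
  = 0.5244 + 0.2500 + 0.3750 + 0.2500 + 0.4528 + 0.2500 + 0.4528
  = 2.5550 bits

I(S;T) = H(S) + H(T) - H(S,T)
  = 1.5052 + 1.1982 - 2.5550
  = 0.1484 bits

Right side, with H(S|T) computed directly from the conditional probabilities:
H(S|T) = -Σ P(S,T)·log₂ P(S|T), where P(S|T) = P(S,T) / P(T)
  (cells with P(S,T) = 0 contribute 0)
  (S=0,T=0): P(S|T) = (5/16)/(5/8) = 1/2;  -(5/16)·log₂(1/2) = 0.3125
  (S=0,T=2): P(S|T) = (1/16)/(5/16) = 1/5;  -(1/16)·log₂(1/5) = 0.1451
  (S=1,T=0): P(S|T) = (1/8)/(5/8) = 1/5;  -(1/8)·log₂(1/5) = 0.2902
  (S=1,T=2): P(S|T) = (1/16)/(5/16) = 1/5;  -(1/16)·log₂(1/5) = 0.1451
  (S=2,T=0): P(S|T) = (3/16)/(5/8) = 3/10;  -(3/16)·log₂(3/10) = 0.3257
  (S=2,T=1): P(S|T) = (1/16)/(1/16) = 1;  -(1/16)·log₂(1) = 0.0000
  (S=2,T=2): P(S|T) = (3/16)/(5/16) = 3/5;  -(3/16)·log₂(3/5) = 0.1382
H(S|T) = 0.3125 + 0.1451 + 0.2902 + 0.1451 + 0.3257 + 0.0000 + 0.1382
  = 1.3568 bits
H(S) - H(S|T) = 1.5052 - 1.3568 = 0.1484 bits

Both sides equal 0.1484 bits, so I(S;T) = H(S) - H(S|T) ✓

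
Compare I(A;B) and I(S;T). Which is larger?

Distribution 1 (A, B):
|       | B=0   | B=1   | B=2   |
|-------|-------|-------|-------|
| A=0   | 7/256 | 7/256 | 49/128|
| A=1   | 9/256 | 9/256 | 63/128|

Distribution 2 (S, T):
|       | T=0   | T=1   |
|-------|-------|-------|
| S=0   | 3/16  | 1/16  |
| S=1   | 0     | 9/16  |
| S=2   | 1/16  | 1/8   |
Distribution 1 (A, B):
Marginal P(A) (row sums):
  P(A=0) = 7/256 + 7/256 + 49/128 = 7/16
  P(A=1) = 9/256 + 9/256 + 63/128 = 9/16
Marginal P(B) (column sums):
  P(B=0) = 7/256 + 9/256 = 1/16
  P(B=1) = 7/256 + 9/256 = 1/16
  P(B=2) = 49/128 + 63/128 = 7/8

H(A) = -[(7/16)·log₂(7/16) + (9/16)·log₂(9/16)]
  = 0.5218 + 0.4669
  = 0.9887 bits
H(B) = -[(1/16)·log₂(1/16) + (1/16)·log₂(1/16) + (7/8)·log₂(7/8)]
  = 0.2500 + 0.2500 + 0.1686
  = 0.6686 bits
H(A,B) = -[(7/256)·log₂(7/256) + (7/256)·log₂(7/256) + (49/128)·log₂(49/128) + (9/256)·log₂(9/256) + (9/256)·log₂(9/256) + (63/128)·log₂(63/128)]
  = 0.1420 + 0.1420 + 0.5303 + 0.1698 + 0.1698 + 0.5034
  = 1.6573 bits

I(A;B) = H(A) + H(B) - H(A,B)
  = 0.9887 + 0.6686 - 1.6573
  = 0.0000 bits

Distribution 2 (S, T):
Marginal P(S) (row sums):
  P(S=0) = 3/16 + 1/16 = 1/4
  P(S=1) = 0 + 9/16 = 9/16
  P(S=2) = 1/16 + 1/8 = 3/16
Marginal P(T) (column sums):
  P(T=0) = 3/16 + 0 + 1/16 = 1/4
  P(T=1) = 1/16 + 9/16 + 1/8 = 3/4

H(S) = -[(1/4)·log₂(1/4) + (9/16)·log₂(9/16) + (3/16)·log₂(3/16)]
  = 0.5000 + 0.4669 + 0.4528
  = 1.4197 bits
H(T) = -[(1/4)·log₂(1/4) + (3/4)·log₂(3/4)]
  = 0.5000 + 0.3113
  = 0.8113 bits
H(S,T) = -[(3/16)·log₂(3/16) + (1/16)·log₂(1/16) + (9/16)·log₂(9/16) + (1/16)·log₂(1/16) + (1/8)·log₂(1/8)]
  = 0.4528 + 0.2500 + 0.4669 + 0.2500 + 0.3750
  = 1.7947 bits

I(S;T) = H(S) + H(T) - H(S,T)
  = 1.4197 + 0.8113 - 1.7947
  = 0.4363 bits

I(S;T) = 0.4363 bits > I(A;B) = 0.0000 bits, so (S, T) has the higher mutual information (stronger dependence).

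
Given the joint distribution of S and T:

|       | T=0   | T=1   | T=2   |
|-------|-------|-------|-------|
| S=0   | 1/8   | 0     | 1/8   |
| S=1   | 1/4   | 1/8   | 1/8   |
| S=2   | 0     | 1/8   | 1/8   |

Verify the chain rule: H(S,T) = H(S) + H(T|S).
Left side:
H(S,T) = -[(1/8)·log₂(1/8) + (1/8)·log₂(1/8) + (1/4)·log₂(1/4) + (1/8)·log₂(1/8) + (1/8)·log₂(1/8) + (1/8)·log₂(1/8) + (1/8)·log₂(1/8)]
  = 0.3750 + 0.3750 + 0.5000 + 0.3750 + 0.3750 + 0.3750 + 0.3750
  = 2.7500 bits

Right side:
Marginal P(S) (row sums):
  P(S=0) = 1/8 + 0 + 1/8 = 1/4
  P(S=1) = 1/4 + 1/8 + 1/8 = 1/2
  P(S=2) = 0 + 1/8 + 1/8 = 1/4
H(S) = -[(1/4)·log₂(1/4) + (1/2)·log₂(1/2) + (1/4)·log₂(1/4)]
  = 0.5000 + 0.5000 + 0.5000
  = 1.5000 bits
H(T|S) = -Σ P(S,T)·log₂ P(T|S), where P(T|S) = P(S,T) / P(S)
  (cells with P(S,T) = 0 contribute 0)
  (S=0,T=0): P(T|S) = (1/8)/(1/4) = 1/2;  -(1/8)·log₂(1/2) = 0.1250
  (S=0,T=2): P(T|S) = (1/8)/(1/4) = 1/2;  -(1/8)·log₂(1/2) = 0.1250
  (S=1,T=0): P(T|S) = (1/4)/(1/2) = 1/2;  -(1/4)·log₂(1/2) = 0.2500
  (S=1,T=1): P(T|S) = (1/8)/(1/2) = 1/4;  -(1/8)·log₂(1/4) = 0.2500
  (S=1,T=2): P(T|S) = (1/8)/(1/2) = 1/4;  -(1/8)·log₂(1/4) = 0.2500
  (S=2,T=1): P(T|S) = (1/8)/(1/4) = 1/2;  -(1/8)·log₂(1/2) = 0.1250
  (S=2,T=2): P(T|S) = (1/8)/(1/4) = 1/2;  -(1/8)·log₂(1/2) = 0.1250
H(T|S) = 0.1250 + 0.1250 + 0.2500 + 0.2500 + 0.2500 + 0.1250 + 0.1250
  = 1.2500 bits
H(S) + H(T|S) = 1.5000 + 1.2500 = 2.7500 bits

Both sides equal 2.7500 bits, so the chain rule holds ✓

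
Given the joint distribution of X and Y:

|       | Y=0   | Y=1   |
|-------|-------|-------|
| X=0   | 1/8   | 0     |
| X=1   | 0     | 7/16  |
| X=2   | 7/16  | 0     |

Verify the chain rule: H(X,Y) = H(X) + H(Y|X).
Left side:
H(X,Y) = -[(1/8)·log₂(1/8) + (7/16)·log₂(7/16) + (7/16)·log₂(7/16)]
  = 0.3750 + 0.5218 + 0.5218
  = 1.4186 bits

Right side:
Marginal P(X) (row sums):
  P(X=0) = 1/8 + 0 = 1/8
  P(X=1) = 0 + 7/16 = 7/16
  P(X=2) = 7/16 + 0 = 7/16
H(X) = -[(1/8)·log₂(1/8) + (7/16)·log₂(7/16) + (7/16)·log₂(7/16)]
  = 0.3750 + 0.5218 + 0.5218
  = 1.4186 bits
H(Y|X) = -Σ P(X,Y)·log₂ P(Y|X), where P(Y|X) = P(X,Y) / P(X)
  (cells with P(X,Y) = 0 contribute 0)
  (X=0,Y=0): P(Y|X) = (1/8)/(1/8) = 1;  -(1/8)·log₂(1) = 0.0000
  (X=1,Y=1): P(Y|X) = (7/16)/(7/16) = 1;  -(7/16)·log₂(1) = 0.0000
  (X=2,Y=0): P(Y|X) = (7/16)/(7/16) = 1;  -(7/16)·log₂(1) = 0.0000
H(Y|X) = 0.0000 + 0.0000 + 0.0000
  = 0.0000 bits
H(X) + H(Y|X) = 1.4186 + 0.0000 = 1.4186 bits

Both sides equal 1.4186 bits, so the chain rule holds ✓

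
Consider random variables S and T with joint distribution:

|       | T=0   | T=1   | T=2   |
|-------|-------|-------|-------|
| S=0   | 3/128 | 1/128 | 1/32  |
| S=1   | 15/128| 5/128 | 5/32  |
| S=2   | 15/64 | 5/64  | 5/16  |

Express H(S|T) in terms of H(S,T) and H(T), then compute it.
H(S|T) = H(S,T) - H(T)

Marginal P(T) (column sums):
  P(T=0) = 3/128 + 15/128 + 15/64 = 3/8
  P(T=1) = 1/128 + 5/128 + 5/64 = 1/8
  P(T=2) = 1/32 + 5/32 + 5/16 = 1/2

H(S,T) = -[(3/128)·log₂(3/128) + (1/128)·log₂(1/128) + (1/32)·log₂(1/32) + (15/128)·log₂(15/128) + (5/128)·log₂(5/128) + (5/32)·log₂(5/32) + (15/64)·log₂(15/64) + (5/64)·log₂(5/64) + (5/16)·log₂(5/16)]
  = 0.1269 + 0.0547 + 0.1563 + 0.3625 + 0.1827 + 0.4184 + 0.4906 + 0.2873 + 0.5244
  = 2.6038 bits
H(T) = -[(3/8)·log₂(3/8) + (1/8)·log₂(1/8) + (1/2)·log₂(1/2)]
  = 0.5306 + 0.3750 + 0.5000
  = 1.4056 bits

H(S|T) = 2.6038 - 1.4056 = 1.1982 bits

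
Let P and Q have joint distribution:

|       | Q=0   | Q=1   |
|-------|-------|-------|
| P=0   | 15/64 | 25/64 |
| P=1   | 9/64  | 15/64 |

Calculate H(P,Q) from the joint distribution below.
H(P,Q) = -Σ P(P,Q) log₂ P(P,Q), summed over the non-zero cells:
H(P,Q) = -[(15/64)·log₂(15/64) + (25/64)·log₂(25/64) + (9/64)·log₂(9/64) + (15/64)·log₂(15/64)]
  = 0.4906 + 0.5297 + 0.3980 + 0.4906
  = 1.9089 bits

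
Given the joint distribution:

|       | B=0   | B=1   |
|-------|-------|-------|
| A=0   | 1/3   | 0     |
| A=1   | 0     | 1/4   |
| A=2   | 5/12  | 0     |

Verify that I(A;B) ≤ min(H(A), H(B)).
Marginal P(A) (row sums):
  P(A=0) = 1/3 + 0 = 1/3
  P(A=1) = 0 + 1/4 = 1/4
  P(A=2) = 5/12 + 0 = 5/12
Marginal P(B) (column sums):
  P(B=0) = 1/3 + 0 + 5/12 = 3/4
  P(B=1) = 0 + 1/4 + 0 = 1/4

H(A) = -[(1/3)·log₂(1/3) + (1/4)·log₂(1/4) + (5/12)·log₂(5/12)]
  = 0.5283 + 0.5000 + 0.5263
  = 1.5546 bits
H(B) = -[(3/4)·log₂(3/4) + (1/4)·log₂(1/4)]
  = 0.3113 + 0.5000
  = 0.8113 bits
H(A,B) = -[(1/3)·log₂(1/3) + (1/4)·log₂(1/4) + (5/12)·log₂(5/12)]
  = 0.5283 + 0.5000 + 0.5263
  = 1.5546 bits

I(A;B) = H(A) + H(B) - H(A,B)
  = 1.5546 + 0.8113 - 1.5546
  = 0.8113 bits

min(H(A), H(B)) = min(1.5546, 0.8113) = 0.8113 bits
Since 0.8113 ≤ 0.8113, the bound is satisfied ✓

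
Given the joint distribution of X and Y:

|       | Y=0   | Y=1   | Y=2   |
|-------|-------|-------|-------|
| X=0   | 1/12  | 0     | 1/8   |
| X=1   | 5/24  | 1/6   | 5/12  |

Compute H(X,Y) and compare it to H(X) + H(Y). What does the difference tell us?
Marginal P(X) (row sums):
  P(X=0) = 1/12 + 0 + 1/8 = 5/24
  P(X=1) = 5/24 + 1/6 + 5/12 = 19/24
Marginal P(Y) (column sums):
  P(Y=0) = 1/12 + 5/24 = 7/24
  P(Y=1) = 0 + 1/6 = 1/6
  P(Y=2) = 1/8 + 5/12 = 13/24

H(X,Y) = -[(1/12)·log₂(1/12) + (1/8)·log₂(1/8) + (5/24)·log₂(5/24) + (1/6)·log₂(1/6) + (5/12)·log₂(5/12)]
  = 0.2987 + 0.3750 + 0.4715 + 0.4308 + 0.5263
  = 2.1023 bits
H(X) = -[(5/24)·log₂(5/24) + (19/24)·log₂(19/24)]
  = 0.4715 + 0.2668
  = 0.7383 bits
H(Y) = -[(7/24)·log₂(7/24) + (1/6)·log₂(1/6) + (13/24)·log₂(13/24)]
  = 0.5185 + 0.4308 + 0.4791
  = 1.4284 bits

H(X) + H(Y) = 0.7383 + 1.4284 = 2.1667 bits
Difference: H(X) + H(Y) - H(X,Y) = 2.1667 - 2.1023 = 0.0644 bits = I(X;Y)

The difference is the mutual information; it is positive here, so X and Y are dependent (knowing one reduces uncertainty about the other by 0.0644 bits).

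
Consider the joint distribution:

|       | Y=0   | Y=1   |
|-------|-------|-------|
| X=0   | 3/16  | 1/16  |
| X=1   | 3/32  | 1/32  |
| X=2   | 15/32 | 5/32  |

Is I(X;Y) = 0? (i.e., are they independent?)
Marginal P(X) (row sums):
  P(X=0) = 3/16 + 1/16 = 1/4
  P(X=1) = 3/32 + 1/32 = 1/8
  P(X=2) = 15/32 + 5/32 = 5/8
Marginal P(Y) (column sums):
  P(Y=0) = 3/16 + 3/32 + 15/32 = 3/4
  P(Y=1) = 1/16 + 1/32 + 5/32 = 1/4

X and Y are independent iff P(X=i,Y=j) = P(X=i)·P(Y=j) for every cell.
  P(X=0)·P(Y=0) = 1/4 × 3/4 = 3/16 = P(X=0,Y=0) ✓
  P(X=0)·P(Y=1) = 1/4 × 1/4 = 1/16 = P(X=0,Y=1) ✓
  P(X=1)·P(Y=0) = 1/8 × 3/4 = 3/32 = P(X=1,Y=0) ✓
  P(X=1)·P(Y=1) = 1/8 × 1/4 = 1/32 = P(X=1,Y=1) ✓
  P(X=2)·P(Y=0) = 5/8 × 3/4 = 15/32 = P(X=2,Y=0) ✓
  P(X=2)·P(Y=1) = 5/8 × 1/4 = 5/32 = P(X=2,Y=1) ✓

Yes, X and Y are independent: every cell factors, so I(X;Y) = 0 bits.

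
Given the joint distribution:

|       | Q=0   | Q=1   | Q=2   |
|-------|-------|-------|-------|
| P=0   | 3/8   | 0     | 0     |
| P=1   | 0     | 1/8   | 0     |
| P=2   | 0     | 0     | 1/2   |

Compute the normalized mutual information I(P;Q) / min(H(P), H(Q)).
Marginal P(P) (row sums):
  P(P=0) = 3/8 + 0 + 0 = 3/8
  P(P=1) = 0 + 1/8 + 0 = 1/8
  P(P=2) = 0 + 0 + 1/2 = 1/2
Marginal P(Q) (column sums):
  P(Q=0) = 3/8 + 0 + 0 = 3/8
  P(Q=1) = 0 + 1/8 + 0 = 1/8
  P(Q=2) = 0 + 0 + 1/2 = 1/2

H(P) = -[(3/8)·log₂(3/8) + (1/8)·log₂(1/8) + (1/2)·log₂(1/2)]
  = 0.5306 + 0.3750 + 0.5000
  = 1.4056 bits
H(Q) = -[(3/8)·log₂(3/8) + (1/8)·log₂(1/8) + (1/2)·log₂(1/2)]
  = 0.5306 + 0.3750 + 0.5000
  = 1.4056 bits
H(P,Q) = -[(3/8)·log₂(3/8) + (1/8)·log₂(1/8) + (1/2)·log₂(1/2)]
  = 0.5306 + 0.3750 + 0.5000
  = 1.4056 bits

I(P;Q) = H(P) + H(Q) - H(P,Q)
  = 1.4056 + 1.4056 - 1.4056
  = 1.4056 bits

min(H(P), H(Q)) = min(1.4056, 1.4056) = 1.4056 bits
Normalized MI = 1.4056 / 1.4056 = 1.0000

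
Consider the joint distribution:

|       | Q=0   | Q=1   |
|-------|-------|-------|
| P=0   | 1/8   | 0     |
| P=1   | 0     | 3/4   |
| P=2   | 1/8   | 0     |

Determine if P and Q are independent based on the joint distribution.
Marginal P(P) (row sums):
  P(P=0) = 1/8 + 0 = 1/8
  P(P=1) = 0 + 3/4 = 3/4
  P(P=2) = 1/8 + 0 = 1/8
Marginal P(Q) (column sums):
  P(Q=0) = 1/8 + 0 + 1/8 = 1/4
  P(Q=1) = 0 + 3/4 + 0 = 3/4

P and Q are independent iff P(P=i,Q=j) = P(P=i)·P(Q=j) for every cell.
  P(P=0)·P(Q=0) = 1/8 × 1/4 = 1/32, but P(P=0,Q=0) = 1/8 ✗

No, P and Q are not independent. Quantitatively, I(P;Q) > 0:

H(P) = -[(1/8)·log₂(1/8) + (3/4)·log₂(3/4) + (1/8)·log₂(1/8)]
  = 0.3750 + 0.3113 + 0.3750
  = 1.0613 bits
H(Q) = -[(1/4)·log₂(1/4) + (3/4)·log₂(3/4)]
  = 0.5000 + 0.3113
  = 0.8113 bits
H(P,Q) = -[(1/8)·log₂(1/8) + (3/4)·log₂(3/4) + (1/8)·log₂(1/8)]
  = 0.3750 + 0.3113 + 0.3750
  = 1.0613 bits
I(P;Q) = H(P) + H(Q) - H(P,Q) = 1.0613 + 0.8113 - 1.0613 = 0.8113 bits > 0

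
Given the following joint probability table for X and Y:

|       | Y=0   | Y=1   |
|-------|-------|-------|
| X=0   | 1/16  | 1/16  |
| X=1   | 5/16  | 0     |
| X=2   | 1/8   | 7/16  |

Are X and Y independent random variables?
Marginal P(X) (row sums):
  P(X=0) = 1/16 + 1/16 = 1/8
  P(X=1) = 5/16 + 0 = 5/16
  P(X=2) = 1/8 + 7/16 = 9/16
Marginal P(Y) (column sums):
  P(Y=0) = 1/16 + 5/16 + 1/8 = 1/2
  P(Y=1) = 1/16 + 0 + 7/16 = 1/2

X and Y are independent iff P(X=i,Y=j) = P(X=i)·P(Y=j) for every cell.
  P(X=1)·P(Y=0) = 5/16 × 1/2 = 5/32, but P(X=1,Y=0) = 5/16 ✗

No, X and Y are not independent. Quantitatively, I(X;Y) > 0:

H(X) = -[(1/8)·log₂(1/8) + (5/16)·log₂(5/16) + (9/16)·log₂(9/16)]
  = 0.3750 + 0.5244 + 0.4669
  = 1.3663 bits
H(Y) = -[(1/2)·log₂(1/2) + (1/2)·log₂(1/2)]
  = 0.5000 + 0.5000
  = 1.0000 bits
H(X,Y) = -[(1/16)·log₂(1/16) + (1/16)·log₂(1/16) + (5/16)·log₂(5/16) + (1/8)·log₂(1/8) + (7/16)·log₂(7/16)]
  = 0.2500 + 0.2500 + 0.5244 + 0.3750 + 0.5218
  = 1.9212 bits
I(X;Y) = H(X) + H(Y) - H(X,Y) = 1.3663 + 1.0000 - 1.9212 = 0.4451 bits > 0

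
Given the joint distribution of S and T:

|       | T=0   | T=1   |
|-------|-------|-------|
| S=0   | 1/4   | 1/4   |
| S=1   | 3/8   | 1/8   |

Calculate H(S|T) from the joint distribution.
Marginal P(T) (column sums):
  P(T=0) = 1/4 + 3/8 = 5/8
  P(T=1) = 1/4 + 1/8 = 3/8

H(S|T) = -Σ P(S,T)·log₂ P(S|T), where P(S|T) = P(S,T) / P(T)
  (S=0,T=0): P(S|T) = (1/4)/(5/8) = 2/5;  -(1/4)·log₂(2/5) = 0.3305
  (S=0,T=1): P(S|T) = (1/4)/(3/8) = 2/3;  -(1/4)·log₂(2/3) = 0.1462
  (S=1,T=0): P(S|T) = (3/8)/(5/8) = 3/5;  -(3/8)·log₂(3/5) = 0.2764
  (S=1,T=1): P(S|T) = (1/8)/(3/8) = 1/3;  -(1/8)·log₂(1/3) = 0.1981
H(S|T) = 0.3305 + 0.1462 + 0.2764 + 0.1981
  = 0.9512 bits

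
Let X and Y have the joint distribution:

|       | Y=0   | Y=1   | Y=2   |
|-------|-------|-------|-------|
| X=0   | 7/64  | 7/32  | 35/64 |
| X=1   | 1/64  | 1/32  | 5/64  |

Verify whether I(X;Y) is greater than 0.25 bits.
Marginal P(X) (row sums):
  P(X=0) = 7/64 + 7/32 + 35/64 = 7/8
  P(X=1) = 1/64 + 1/32 + 5/64 = 1/8
Marginal P(Y) (column sums):
  P(Y=0) = 7/64 + 1/64 = 1/8
  P(Y=1) = 7/32 + 1/32 = 1/4
  P(Y=2) = 35/64 + 5/64 = 5/8

H(X) = -[(7/8)·log₂(7/8) + (1/8)·log₂(1/8)]
  = 0.1686 + 0.3750
  = 0.5436 bits
H(Y) = -[(1/8)·log₂(1/8) + (1/4)·log₂(1/4) + (5/8)·log₂(5/8)]
  = 0.3750 + 0.5000 + 0.4238
  = 1.2988 bits
H(X,Y) = -[(7/64)·log₂(7/64) + (7/32)·log₂(7/32) + (35/64)·log₂(35/64) + (1/64)·log₂(1/64) + (1/32)·log₂(1/32) + (5/64)·log₂(5/64)]
  = 0.3492 + 0.4796 + 0.4762 + 0.0938 + 0.1563 + 0.2873
  = 1.8424 bits

I(X;Y) = H(X) + H(Y) - H(X,Y)
  = 0.5436 + 1.2988 - 1.8424
  = 0.0000 bits

No. I(X;Y) = 0.0000 bits, which is ≤ 0.25 bits.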